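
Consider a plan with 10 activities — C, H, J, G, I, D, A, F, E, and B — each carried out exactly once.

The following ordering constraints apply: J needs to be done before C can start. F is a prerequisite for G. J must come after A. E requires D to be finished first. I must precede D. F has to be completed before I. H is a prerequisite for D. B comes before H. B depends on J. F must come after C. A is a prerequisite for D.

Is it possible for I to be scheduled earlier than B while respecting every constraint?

The constraints leave I and B unordered relative to each other; nothing requires B earlier.
So a valid ordering placing I earlier than B exists.

Yes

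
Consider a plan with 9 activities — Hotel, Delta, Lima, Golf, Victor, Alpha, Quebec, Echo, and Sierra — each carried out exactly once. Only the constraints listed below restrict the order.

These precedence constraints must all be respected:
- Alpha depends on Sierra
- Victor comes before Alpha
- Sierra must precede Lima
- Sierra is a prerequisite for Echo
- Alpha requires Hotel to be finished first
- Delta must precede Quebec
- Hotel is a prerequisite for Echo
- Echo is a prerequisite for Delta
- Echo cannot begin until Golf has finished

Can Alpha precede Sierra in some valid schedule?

Following Sierra → Alpha, Sierra must precede Alpha in every valid ordering.
Hence Alpha can never be scheduled before Sierra.

No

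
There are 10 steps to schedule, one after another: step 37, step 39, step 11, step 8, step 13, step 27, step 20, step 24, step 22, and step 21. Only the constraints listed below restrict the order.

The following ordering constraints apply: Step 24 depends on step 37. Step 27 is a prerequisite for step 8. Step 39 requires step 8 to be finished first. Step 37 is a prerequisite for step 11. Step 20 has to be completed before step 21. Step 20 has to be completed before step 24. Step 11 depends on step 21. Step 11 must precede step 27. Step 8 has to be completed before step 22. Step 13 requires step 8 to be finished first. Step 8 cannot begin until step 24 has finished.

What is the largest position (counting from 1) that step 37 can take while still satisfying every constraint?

3

Every step that must follow step 37 has to come after it. Tracing all chains starting from step 37, those steps are: step 39, step 11, step 8, step 13, step 27, step 24, step 22 — 7 in total.
With 7 mandatory successors out of 10 steps total, the latest slot for step 37 is 10−7 = 3, and it's reachable by doing all non-successors before step 37.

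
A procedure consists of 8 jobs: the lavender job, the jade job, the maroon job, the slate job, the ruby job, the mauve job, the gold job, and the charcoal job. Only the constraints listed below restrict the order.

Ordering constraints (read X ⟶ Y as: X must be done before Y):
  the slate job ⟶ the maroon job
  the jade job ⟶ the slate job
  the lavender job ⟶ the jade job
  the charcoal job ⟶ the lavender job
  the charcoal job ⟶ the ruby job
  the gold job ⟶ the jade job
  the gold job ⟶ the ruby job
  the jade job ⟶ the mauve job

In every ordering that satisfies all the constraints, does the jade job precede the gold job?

In fact the dependencies run the other way: the gold job → the jade job.
So the jade job never precedes the gold job.

No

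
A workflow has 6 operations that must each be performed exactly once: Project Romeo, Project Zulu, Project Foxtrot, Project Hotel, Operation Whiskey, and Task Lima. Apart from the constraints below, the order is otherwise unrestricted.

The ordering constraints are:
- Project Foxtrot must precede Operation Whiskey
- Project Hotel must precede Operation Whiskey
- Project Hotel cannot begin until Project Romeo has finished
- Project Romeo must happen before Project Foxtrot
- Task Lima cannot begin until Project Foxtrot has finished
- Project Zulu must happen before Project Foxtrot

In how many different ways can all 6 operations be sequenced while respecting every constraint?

12

2 operations have no prerequisites (Project Romeo, Project Zulu), so any of them could come first.
Systematically extending each partial ordering one operation at a time and counting, there are 12 complete orderings.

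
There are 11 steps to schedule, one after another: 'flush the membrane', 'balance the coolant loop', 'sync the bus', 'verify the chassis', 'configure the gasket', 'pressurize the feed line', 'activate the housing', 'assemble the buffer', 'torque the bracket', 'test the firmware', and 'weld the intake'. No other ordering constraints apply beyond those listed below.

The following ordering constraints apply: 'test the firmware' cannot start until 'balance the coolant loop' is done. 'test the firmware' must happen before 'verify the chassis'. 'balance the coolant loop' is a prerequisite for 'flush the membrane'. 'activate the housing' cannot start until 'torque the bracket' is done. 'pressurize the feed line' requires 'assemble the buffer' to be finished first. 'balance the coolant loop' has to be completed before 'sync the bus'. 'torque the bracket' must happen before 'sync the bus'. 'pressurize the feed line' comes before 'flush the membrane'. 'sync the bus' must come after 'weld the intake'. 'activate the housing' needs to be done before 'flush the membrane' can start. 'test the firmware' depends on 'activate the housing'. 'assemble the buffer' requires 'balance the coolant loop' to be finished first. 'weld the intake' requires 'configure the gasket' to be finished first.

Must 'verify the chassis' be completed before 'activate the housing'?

The constraints actually force 'activate the housing' before 'verify the chassis' (via 'activate the housing' → 'test the firmware' → 'verify the chassis'), not the other way around.
So 'verify the chassis' never precedes 'activate the housing'.

No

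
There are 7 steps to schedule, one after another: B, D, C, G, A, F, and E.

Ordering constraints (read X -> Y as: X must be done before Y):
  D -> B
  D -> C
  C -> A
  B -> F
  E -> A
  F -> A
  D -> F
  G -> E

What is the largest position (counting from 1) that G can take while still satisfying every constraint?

Following every chain forward from G, the steps that must come later are A, E — 2 of them.
So at least 2 steps follow G, putting G no later than position 5. That position is achievable by scheduling everything else first.

5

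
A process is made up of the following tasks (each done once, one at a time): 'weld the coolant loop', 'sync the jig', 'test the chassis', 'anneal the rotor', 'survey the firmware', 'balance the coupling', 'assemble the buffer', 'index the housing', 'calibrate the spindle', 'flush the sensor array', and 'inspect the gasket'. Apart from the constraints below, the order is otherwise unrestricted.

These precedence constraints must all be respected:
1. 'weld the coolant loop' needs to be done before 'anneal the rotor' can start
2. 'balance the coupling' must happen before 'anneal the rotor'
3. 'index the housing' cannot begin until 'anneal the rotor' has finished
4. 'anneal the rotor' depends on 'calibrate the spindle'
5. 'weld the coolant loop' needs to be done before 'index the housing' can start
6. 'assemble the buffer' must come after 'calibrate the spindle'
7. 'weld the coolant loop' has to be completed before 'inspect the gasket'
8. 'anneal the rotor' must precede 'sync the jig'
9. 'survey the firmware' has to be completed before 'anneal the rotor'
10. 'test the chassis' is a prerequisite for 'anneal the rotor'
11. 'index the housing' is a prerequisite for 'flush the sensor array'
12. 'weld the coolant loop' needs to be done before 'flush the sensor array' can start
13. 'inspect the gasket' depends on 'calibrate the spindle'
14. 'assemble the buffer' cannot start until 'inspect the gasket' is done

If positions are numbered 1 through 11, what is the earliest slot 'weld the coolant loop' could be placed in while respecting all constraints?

No constraint forces any other task before 'weld the coolant loop', so it can be placed first.

1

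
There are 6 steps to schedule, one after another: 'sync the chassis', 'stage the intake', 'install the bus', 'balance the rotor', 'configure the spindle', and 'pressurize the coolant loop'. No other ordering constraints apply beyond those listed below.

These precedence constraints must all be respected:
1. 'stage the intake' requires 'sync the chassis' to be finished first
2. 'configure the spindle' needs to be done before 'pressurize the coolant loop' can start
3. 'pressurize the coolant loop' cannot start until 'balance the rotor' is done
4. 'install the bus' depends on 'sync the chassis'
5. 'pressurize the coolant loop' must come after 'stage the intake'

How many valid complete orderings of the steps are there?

The steps with no prerequisites are 'sync the chassis', 'balance the rotor', 'configure the spindle'; any of them can be placed first.
Systematically extending each partial ordering one step at a time and counting, there are 52 complete orderings.

52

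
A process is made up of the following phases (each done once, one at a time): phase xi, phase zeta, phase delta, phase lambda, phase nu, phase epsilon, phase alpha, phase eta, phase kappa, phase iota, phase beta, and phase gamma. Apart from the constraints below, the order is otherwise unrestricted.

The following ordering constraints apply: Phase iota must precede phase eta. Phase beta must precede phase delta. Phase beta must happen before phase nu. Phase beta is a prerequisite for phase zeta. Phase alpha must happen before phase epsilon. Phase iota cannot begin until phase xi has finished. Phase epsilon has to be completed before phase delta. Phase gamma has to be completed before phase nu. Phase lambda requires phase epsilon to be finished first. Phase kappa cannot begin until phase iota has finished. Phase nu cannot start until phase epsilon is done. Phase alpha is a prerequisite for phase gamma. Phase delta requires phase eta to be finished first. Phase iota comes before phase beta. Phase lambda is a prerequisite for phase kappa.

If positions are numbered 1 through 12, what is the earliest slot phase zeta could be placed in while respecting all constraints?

The phases that are forced before phase zeta, directly or transitively, are phase xi, phase iota, phase beta. That's 3 phases.
With 3 mandatory predecessors, the earliest phase zeta can sit is position 3+1 = 4, and placing just those 3 first achieves it.

4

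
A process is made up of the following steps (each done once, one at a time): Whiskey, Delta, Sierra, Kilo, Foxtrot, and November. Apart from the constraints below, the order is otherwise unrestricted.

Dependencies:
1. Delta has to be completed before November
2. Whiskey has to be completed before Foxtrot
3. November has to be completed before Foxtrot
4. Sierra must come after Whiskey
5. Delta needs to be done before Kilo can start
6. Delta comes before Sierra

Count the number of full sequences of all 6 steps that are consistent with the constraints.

37

2 steps have no prerequisites (Whiskey, Delta), so any of them could come first.
Systematically extending each partial ordering one step at a time and counting, there are 37 complete orderings.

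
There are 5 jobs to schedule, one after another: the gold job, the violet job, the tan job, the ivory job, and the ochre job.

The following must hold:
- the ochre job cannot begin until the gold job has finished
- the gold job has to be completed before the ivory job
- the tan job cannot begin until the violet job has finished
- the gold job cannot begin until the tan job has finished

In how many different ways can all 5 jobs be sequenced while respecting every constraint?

2

Only the violet job has no prerequisites, so it must go first.
Enumerating by repeatedly choosing an available job (one whose prerequisites are all placed) gives 2 distinct complete orderings.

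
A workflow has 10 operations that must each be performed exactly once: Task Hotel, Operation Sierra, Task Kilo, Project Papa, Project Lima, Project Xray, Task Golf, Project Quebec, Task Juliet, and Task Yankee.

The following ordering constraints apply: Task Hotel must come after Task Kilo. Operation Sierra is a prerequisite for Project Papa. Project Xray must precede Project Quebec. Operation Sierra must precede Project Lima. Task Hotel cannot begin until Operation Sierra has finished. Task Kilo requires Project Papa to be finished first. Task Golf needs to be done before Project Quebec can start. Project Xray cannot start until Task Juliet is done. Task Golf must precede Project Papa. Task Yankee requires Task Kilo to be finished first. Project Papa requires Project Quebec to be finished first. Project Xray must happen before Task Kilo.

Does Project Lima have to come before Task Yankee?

No

Project Lima and Task Yankee are not related by any chain of constraints.
So Project Lima can come before Task Yankee or after — it is not forced.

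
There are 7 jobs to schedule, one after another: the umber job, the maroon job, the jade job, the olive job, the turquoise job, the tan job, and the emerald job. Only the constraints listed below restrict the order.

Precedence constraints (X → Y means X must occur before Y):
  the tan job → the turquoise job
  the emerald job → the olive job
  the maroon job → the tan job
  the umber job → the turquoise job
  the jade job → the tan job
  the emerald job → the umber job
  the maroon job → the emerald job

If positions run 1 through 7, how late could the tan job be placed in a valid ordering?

6

The only job forced after the tan job (directly or by a chain) is the turquoise job.
With 1 mandatory successor out of 7 jobs total, the latest slot for the tan job is 7−1 = 6, and it's reachable by doing all non-successors before the tan job.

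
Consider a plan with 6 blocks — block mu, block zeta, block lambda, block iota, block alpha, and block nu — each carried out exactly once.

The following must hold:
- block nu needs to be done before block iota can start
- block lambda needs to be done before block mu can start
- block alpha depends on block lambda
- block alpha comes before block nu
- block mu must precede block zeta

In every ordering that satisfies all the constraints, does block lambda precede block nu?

Following the dependencies: block lambda → block alpha → block nu.
That forces block lambda before block nu in every valid schedule.

Yes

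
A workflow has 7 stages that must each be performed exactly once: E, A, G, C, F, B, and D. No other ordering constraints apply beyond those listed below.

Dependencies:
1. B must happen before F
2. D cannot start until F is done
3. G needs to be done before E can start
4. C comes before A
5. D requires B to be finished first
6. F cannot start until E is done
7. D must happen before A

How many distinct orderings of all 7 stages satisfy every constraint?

18

The stages with no prerequisites are G, C, B; any of them can be placed first.
Systematically extending each partial ordering one stage at a time and counting, there are 18 complete orderings.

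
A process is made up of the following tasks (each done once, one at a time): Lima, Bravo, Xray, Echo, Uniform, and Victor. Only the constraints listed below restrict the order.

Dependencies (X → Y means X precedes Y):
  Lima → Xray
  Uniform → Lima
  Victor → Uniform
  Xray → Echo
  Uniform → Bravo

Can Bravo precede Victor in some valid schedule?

The constraints give a chain Victor → Uniform → Bravo, which forces Victor before Bravo.
Hence Bravo can never be scheduled before Victor.

No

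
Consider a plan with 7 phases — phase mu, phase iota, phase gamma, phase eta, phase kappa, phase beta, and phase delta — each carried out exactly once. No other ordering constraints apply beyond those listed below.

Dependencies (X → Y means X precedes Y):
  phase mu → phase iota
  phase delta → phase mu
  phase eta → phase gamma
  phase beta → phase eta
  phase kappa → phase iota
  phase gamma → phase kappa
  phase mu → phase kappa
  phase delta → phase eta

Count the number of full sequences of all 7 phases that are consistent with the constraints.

7

2 phases have no prerequisites (phase beta, phase delta), so any of them could come first.
Systematically extending each partial ordering one phase at a time and counting, there are 7 complete orderings.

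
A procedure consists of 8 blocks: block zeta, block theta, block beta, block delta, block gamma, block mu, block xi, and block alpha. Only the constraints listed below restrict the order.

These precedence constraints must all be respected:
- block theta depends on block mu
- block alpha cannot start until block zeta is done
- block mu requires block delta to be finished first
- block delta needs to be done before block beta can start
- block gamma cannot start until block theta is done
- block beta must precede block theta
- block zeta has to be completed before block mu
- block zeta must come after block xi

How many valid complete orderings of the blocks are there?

The blocks with no prerequisites are block delta, block xi; any of them can be placed first.
Systematically extending each partial ordering one block at a time and counting, there are 44 complete orderings.

44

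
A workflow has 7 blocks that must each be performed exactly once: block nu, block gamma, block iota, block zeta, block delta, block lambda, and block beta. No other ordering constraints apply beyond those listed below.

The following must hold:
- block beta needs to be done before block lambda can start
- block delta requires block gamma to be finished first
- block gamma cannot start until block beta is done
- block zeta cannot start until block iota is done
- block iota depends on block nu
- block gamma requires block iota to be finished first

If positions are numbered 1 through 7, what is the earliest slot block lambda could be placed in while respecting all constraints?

The only block forced before block lambda (directly or transitively) is block beta.
With 1 mandatory predecessor, the earliest block lambda can sit is position 1+1 = 2, and placing just that one first achieves it.

2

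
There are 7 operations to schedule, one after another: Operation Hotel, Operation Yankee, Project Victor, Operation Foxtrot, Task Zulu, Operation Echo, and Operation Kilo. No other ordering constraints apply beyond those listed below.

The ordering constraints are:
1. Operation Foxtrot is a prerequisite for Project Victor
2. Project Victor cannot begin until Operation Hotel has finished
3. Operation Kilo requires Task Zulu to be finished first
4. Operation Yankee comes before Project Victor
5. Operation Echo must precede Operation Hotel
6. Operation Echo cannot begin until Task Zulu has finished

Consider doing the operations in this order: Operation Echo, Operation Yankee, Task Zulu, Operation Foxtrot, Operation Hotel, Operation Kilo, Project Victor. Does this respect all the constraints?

In the proposed order, Operation Echo appears before Task Zulu.
That contradicts the constraint that Task Zulu must precede Operation Echo.

No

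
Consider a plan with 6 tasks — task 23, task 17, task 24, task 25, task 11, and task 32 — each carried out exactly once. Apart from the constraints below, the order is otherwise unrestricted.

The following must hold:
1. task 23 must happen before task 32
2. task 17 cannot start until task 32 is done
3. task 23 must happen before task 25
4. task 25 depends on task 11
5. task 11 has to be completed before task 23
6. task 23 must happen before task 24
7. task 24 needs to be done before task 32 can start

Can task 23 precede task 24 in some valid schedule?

The constraints force task 23 before task 24, so yes — every valid ordering has task 23 earlier.

Yes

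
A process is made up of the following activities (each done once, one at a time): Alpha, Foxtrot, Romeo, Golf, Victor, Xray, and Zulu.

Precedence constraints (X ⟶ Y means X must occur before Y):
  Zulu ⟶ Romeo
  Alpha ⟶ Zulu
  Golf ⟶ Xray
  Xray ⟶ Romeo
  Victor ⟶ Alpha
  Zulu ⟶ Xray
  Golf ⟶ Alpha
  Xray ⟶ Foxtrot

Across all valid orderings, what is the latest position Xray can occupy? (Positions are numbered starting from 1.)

Following every chain forward from Xray, the activities that must come later are Foxtrot, Romeo — 2 of them.
With 2 mandatory successors out of 7 activities total, the latest slot for Xray is 7−2 = 5, and it's reachable by doing all non-successors before Xray.

5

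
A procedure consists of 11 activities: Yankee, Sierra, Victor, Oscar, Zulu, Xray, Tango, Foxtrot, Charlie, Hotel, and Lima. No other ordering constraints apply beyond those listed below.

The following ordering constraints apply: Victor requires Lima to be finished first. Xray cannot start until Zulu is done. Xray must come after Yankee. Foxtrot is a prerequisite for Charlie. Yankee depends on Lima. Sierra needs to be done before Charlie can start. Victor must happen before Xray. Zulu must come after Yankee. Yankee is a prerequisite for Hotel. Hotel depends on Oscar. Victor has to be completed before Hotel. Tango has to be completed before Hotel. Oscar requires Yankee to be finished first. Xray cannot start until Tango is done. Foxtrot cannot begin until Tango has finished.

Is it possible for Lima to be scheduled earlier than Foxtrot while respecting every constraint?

Yes

No chain of constraints runs from Foxtrot to Lima, so Foxtrot is not required to come first.
So a valid ordering placing Lima earlier than Foxtrot exists.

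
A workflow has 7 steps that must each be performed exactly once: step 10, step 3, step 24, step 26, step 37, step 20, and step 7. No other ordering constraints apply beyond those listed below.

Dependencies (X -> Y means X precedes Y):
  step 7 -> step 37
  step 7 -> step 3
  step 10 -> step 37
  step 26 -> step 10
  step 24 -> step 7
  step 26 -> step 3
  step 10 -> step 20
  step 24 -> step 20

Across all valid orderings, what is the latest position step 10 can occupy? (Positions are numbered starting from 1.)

5

The steps that are forced after step 10, directly or by a chain of constraints, are step 37, step 20. That's 2 steps.
With 2 mandatory successors out of 7 steps total, the latest slot for step 10 is 7−2 = 5, and it's reachable by doing all non-successors before step 10.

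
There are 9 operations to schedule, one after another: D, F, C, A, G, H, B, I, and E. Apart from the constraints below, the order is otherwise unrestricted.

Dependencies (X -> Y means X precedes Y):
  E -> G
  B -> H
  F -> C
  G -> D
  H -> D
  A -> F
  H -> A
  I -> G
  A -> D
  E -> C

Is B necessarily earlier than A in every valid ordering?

Yes

There is a constraint chain B → H → A.
That forces B before A in every valid schedule.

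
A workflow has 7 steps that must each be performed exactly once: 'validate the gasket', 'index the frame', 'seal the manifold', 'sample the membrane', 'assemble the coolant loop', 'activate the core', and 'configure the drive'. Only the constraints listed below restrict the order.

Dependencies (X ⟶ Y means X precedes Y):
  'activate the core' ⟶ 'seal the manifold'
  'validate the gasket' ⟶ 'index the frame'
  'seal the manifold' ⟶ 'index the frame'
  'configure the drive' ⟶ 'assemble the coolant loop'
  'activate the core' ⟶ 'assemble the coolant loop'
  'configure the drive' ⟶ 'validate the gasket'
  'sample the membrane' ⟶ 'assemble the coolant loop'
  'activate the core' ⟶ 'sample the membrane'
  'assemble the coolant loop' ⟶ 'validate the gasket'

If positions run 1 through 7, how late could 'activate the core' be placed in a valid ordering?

2

Following every chain forward from 'activate the core', the steps that must come later are 'validate the gasket', 'index the frame', 'seal the manifold', 'sample the membrane', 'assemble the coolant loop' — 5 of them.
So at least 5 steps follow 'activate the core', putting 'activate the core' no later than position 2. That position is achievable by scheduling everything else first.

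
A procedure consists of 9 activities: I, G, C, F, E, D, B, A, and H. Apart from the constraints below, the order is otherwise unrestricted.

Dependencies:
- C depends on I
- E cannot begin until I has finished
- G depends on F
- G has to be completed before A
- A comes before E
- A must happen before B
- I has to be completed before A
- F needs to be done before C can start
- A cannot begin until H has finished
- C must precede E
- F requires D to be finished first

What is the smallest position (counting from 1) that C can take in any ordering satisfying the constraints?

4

Working backwards through the constraints from C, its full set of required predecessors is I, F, D — 3 of them.
So at minimum 3 activities come before C, putting C no earlier than position 4. That position is achievable by scheduling exactly those predecessors first.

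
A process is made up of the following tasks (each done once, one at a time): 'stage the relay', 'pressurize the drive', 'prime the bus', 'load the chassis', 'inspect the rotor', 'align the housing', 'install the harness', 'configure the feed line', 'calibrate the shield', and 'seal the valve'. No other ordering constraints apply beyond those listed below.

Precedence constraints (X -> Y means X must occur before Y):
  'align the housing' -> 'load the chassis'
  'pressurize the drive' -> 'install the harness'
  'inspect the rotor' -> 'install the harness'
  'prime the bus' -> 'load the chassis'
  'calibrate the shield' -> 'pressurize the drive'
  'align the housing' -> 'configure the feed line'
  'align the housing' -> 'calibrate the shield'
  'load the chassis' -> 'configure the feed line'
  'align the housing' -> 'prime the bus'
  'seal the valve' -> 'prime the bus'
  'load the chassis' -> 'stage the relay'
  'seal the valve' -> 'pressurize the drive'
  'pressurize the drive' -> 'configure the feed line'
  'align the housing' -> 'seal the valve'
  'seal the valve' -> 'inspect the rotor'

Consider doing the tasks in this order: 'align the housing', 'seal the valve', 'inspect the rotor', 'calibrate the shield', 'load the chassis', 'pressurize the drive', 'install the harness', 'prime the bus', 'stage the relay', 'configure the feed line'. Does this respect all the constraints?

Here 'prime the bus' comes after 'load the chassis'.
Since 'prime the bus' is required before 'load the chassis', the ordering is invalid.

No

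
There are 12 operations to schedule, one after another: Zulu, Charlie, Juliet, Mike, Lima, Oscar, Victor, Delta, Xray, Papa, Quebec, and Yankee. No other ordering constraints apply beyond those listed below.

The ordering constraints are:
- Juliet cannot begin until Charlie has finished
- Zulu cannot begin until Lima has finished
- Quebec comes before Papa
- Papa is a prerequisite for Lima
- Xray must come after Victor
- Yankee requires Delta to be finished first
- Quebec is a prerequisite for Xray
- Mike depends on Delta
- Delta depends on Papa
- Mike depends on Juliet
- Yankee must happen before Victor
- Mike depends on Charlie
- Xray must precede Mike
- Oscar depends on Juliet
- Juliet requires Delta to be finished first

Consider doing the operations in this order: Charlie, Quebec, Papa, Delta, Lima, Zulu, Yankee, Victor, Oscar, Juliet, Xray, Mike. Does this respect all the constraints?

In the proposed order, Oscar appears before Juliet.
But one of the constraints requires Juliet before Oscar, so this ordering violates it.

No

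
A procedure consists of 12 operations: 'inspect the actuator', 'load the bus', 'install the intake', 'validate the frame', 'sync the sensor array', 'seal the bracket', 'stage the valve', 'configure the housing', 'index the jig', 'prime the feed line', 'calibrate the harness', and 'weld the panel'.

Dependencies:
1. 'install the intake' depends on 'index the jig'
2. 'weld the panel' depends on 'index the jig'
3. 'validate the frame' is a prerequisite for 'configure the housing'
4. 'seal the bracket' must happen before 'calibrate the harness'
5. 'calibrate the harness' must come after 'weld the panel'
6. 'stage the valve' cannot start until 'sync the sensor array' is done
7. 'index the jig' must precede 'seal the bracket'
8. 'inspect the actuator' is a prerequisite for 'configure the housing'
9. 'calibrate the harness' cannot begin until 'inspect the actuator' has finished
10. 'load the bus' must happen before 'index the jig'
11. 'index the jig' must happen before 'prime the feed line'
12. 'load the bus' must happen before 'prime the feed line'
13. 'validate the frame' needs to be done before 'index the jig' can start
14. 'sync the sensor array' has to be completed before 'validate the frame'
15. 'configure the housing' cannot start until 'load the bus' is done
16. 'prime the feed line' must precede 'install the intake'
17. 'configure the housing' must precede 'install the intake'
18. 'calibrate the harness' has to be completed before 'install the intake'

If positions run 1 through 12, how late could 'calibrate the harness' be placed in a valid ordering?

Following the constraints forward from 'calibrate the harness', its only required successor is 'install the intake'.
With 1 mandatory successor out of 12 operations total, the latest slot for 'calibrate the harness' is 12−1 = 11, and it's reachable by doing all non-successors before 'calibrate the harness'.

11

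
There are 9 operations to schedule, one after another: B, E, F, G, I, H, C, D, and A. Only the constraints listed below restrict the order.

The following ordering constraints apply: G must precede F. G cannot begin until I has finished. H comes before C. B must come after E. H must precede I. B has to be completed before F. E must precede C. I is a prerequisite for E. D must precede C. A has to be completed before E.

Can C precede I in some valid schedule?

There is a dependency chain I → E → C, so C always comes after I.
Hence C can never be scheduled before I.

No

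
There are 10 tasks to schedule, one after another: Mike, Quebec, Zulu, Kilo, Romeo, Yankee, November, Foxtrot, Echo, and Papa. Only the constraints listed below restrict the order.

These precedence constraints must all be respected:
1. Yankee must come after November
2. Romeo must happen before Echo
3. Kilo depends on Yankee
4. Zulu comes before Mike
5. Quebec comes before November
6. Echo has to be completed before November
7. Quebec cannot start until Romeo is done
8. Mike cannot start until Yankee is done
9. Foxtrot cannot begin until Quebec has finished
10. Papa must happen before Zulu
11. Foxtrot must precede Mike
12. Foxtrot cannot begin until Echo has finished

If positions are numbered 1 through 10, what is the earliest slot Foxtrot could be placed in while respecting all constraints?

4

Working backwards through the constraints from Foxtrot, its full set of required predecessors is Quebec, Romeo, Echo — 3 of them.
So at minimum 3 tasks come before Foxtrot, putting Foxtrot no earlier than position 4. That position is achievable by scheduling exactly those predecessors first.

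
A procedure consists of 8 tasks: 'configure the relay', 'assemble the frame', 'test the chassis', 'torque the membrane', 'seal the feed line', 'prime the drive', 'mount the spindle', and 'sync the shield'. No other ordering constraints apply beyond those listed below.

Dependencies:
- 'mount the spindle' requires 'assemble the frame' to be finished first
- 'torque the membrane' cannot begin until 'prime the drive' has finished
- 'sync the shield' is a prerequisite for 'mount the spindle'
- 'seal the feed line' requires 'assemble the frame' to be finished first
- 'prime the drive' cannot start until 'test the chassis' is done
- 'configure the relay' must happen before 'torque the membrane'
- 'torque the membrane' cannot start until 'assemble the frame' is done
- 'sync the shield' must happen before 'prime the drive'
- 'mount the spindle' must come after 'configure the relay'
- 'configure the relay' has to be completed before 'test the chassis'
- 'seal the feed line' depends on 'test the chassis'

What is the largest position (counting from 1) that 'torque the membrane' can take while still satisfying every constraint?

'torque the membrane' has no required successors, so nothing stops it from going last (position 8).

8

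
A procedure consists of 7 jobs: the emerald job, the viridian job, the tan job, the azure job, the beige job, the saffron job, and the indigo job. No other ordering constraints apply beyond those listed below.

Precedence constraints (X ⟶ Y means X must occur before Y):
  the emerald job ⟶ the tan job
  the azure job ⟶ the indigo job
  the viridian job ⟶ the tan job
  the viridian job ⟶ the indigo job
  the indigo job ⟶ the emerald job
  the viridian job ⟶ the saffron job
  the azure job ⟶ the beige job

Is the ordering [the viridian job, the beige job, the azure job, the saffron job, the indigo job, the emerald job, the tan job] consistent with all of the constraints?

No

In the proposed order, the beige job appears before the azure job.
But one of the constraints requires the azure job before the beige job, so this ordering violates it.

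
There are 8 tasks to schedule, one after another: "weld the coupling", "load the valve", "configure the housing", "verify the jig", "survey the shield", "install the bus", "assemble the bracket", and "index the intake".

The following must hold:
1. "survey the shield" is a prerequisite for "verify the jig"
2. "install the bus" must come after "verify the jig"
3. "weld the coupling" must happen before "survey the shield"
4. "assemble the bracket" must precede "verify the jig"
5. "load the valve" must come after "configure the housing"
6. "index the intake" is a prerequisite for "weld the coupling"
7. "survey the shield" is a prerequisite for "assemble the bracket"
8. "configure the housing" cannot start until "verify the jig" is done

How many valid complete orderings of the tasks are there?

"index the intake" is the only task with nothing required before it, so every ordering starts there.
Systematically extending each partial ordering one task at a time and counting, there are 3 complete orderings.

3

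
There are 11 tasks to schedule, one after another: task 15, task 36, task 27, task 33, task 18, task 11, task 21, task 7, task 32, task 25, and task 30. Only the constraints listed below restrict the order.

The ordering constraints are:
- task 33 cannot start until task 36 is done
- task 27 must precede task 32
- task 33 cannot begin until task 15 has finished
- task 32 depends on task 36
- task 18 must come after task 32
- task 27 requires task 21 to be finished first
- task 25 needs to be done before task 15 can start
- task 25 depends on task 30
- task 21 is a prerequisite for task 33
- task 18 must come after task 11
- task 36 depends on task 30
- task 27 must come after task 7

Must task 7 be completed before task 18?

Yes

Chaining the stated constraints: task 7 → task 27 → task 32 → task 18.
That forces task 7 before task 18 in every valid schedule.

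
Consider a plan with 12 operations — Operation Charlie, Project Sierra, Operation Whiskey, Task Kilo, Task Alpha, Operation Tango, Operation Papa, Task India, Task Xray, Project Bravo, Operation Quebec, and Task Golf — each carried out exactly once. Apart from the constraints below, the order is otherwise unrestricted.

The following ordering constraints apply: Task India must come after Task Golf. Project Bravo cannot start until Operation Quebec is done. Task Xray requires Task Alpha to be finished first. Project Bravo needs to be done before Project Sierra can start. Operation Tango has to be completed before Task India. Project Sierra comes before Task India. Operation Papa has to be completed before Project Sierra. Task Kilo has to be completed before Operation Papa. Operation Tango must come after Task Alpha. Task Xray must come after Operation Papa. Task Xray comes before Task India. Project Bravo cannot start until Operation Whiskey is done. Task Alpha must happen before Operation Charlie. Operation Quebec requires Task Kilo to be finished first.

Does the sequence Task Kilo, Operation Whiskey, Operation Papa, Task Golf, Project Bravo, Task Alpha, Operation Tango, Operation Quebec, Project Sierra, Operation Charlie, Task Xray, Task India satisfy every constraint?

Here Operation Quebec comes after Project Bravo.
But one of the constraints requires Operation Quebec before Project Bravo, so this ordering violates it.

No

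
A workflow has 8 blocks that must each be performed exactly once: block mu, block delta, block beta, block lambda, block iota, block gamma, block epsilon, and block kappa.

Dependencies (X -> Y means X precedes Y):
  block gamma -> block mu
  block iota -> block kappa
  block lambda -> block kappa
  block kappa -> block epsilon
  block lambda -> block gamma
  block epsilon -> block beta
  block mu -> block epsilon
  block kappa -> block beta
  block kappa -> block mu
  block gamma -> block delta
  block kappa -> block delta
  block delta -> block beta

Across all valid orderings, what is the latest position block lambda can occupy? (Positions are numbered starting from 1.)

Following every chain forward from block lambda, the blocks that must come later are block mu, block delta, block beta, block gamma, block epsilon, block kappa — 6 of them.
So at least 6 blocks follow block lambda, putting block lambda no later than position 2. That position is achievable by scheduling everything else first.

2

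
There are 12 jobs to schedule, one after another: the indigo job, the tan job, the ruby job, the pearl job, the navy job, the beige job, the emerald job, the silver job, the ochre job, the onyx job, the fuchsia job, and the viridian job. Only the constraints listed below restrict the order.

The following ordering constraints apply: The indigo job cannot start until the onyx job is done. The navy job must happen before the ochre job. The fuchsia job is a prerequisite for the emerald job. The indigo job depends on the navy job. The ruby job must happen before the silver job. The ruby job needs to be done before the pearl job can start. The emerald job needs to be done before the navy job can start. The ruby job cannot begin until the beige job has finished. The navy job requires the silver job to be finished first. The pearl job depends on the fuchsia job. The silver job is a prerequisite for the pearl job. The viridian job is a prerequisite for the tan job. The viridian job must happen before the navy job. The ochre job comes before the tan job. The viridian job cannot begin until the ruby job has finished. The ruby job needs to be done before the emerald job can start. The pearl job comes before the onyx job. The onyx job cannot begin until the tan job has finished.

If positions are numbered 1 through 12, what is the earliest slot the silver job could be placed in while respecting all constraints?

Every job that must precede the silver job has to come before it. Tracing all chains that end at the silver job, those jobs are: the ruby job, the beige job — 2 in total.
So at minimum 2 jobs come before the silver job, putting the silver job no earlier than position 3. That position is achievable by scheduling exactly those predecessors first.

3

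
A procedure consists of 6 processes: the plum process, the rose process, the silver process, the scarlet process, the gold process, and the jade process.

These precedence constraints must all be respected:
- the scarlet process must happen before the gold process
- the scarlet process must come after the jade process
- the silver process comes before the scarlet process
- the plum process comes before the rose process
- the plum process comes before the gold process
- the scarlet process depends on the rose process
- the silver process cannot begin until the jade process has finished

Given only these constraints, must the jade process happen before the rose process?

No

The jade process and the rose process are not related by any chain of constraints.
A valid ordering placing the rose process before the jade process exists, so the answer is no.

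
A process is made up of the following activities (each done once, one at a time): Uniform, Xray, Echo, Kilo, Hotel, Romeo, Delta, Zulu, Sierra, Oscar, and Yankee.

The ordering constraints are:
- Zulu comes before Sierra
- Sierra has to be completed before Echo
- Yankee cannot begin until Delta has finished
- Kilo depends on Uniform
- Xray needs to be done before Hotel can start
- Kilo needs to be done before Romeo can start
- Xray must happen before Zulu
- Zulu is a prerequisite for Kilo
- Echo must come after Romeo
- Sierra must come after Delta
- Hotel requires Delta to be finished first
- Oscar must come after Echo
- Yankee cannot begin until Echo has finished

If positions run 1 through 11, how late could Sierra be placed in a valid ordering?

The activities that are forced after Sierra, directly or by a chain of constraints, are Echo, Oscar, Yankee. That's 3 activities.
So at least 3 activities follow Sierra, putting Sierra no later than position 8. That position is achievable by scheduling everything else first.

8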